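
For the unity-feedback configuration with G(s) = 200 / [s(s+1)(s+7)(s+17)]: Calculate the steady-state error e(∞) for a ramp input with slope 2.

The open loop has one pole at the origin → type 1 system.
K_v = lim_{s→0} s·G(s) = 200 / (1·7·17) = 200/119.
e_ss = 2/K_v = 2/(200/119) = 1.19.

1.19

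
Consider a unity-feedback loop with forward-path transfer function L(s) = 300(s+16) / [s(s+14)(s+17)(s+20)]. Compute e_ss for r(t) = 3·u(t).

0

System type = 1 (one pole at s=0).
K_p = ∞ for a type-1 system; e_ss to a step is zero.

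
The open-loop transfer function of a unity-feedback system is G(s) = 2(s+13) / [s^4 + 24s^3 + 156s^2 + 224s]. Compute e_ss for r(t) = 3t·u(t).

The denominator has no term below 224s — 1 pole at s=0, type 1.
K_v = lim_{s→0} s·G(s) = 2·13 / 224 = 13/112.
e_ss = 3/K_v = 3/(13/112) = 336/13.

336/13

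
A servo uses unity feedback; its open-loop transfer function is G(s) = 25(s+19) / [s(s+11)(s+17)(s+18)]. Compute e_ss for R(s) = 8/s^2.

26928/475

The open loop has one pole at the origin → type 1 system.
K_v = lim_{s→0} s·G(s) = 25·19 / (11·17·18) = 475/3366.
e_ss = 8/K_v = 8/(475/3366) = 26928/475.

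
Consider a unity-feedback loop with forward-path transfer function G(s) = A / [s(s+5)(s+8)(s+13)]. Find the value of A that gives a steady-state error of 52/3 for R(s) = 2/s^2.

60

One free integrator in G(s): this is a type 1 system.
K_v = lim_{s→0} s·G(s) = A / (5·8·13) = (1/520)·A.
e_ss = 2/K_v = 52/3 ⇒ K_v = 3/26 ⇒ A = (3/26)/(1/520) = 60.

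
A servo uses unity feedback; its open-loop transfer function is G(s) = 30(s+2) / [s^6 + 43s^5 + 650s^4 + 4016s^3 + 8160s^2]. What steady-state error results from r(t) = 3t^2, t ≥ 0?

816

The denominator has no term below 8160s^2 — 2 poles at s=0, type 2.
K_a = lim_{s→0} s^2·G(s) = 30·2 / 8160 = 1/136.
r(t) = 3t^2 gives R(s) = 6/s^3.
e_ss = 6/K_a = 6/(1/136) = 816.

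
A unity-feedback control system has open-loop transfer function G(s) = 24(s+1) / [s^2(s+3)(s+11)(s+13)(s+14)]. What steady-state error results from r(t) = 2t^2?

1001

System type = 2 (two poles at s=0).
K_a = lim_{s→0} s^2·G(s) = 24·1 / (3·11·13·14) = 4/1001.
r(t) = 2t^2 gives R(s) = 4/s^3.
e_ss = 4/K_a = 4/(4/1001) = 1001.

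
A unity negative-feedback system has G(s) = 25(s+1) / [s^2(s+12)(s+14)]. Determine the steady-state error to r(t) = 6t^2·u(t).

System type = 2 (two poles at s=0).
K_a = lim_{s→0} s^2·G(s) = 25·1 / (12·14) = 25/168.
r(t) = 6t^2 gives R(s) = 12/s^3.
e_ss = 12/K_a = 12/(25/168) = 80.64.

80.64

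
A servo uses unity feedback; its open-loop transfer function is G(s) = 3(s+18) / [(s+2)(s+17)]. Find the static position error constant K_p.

G(s) has no factors of s in the denominator, so the system is type 0.
K_p = lim_{s→0} G(s) = 3·18 / (2·17) = 27/17.

27/17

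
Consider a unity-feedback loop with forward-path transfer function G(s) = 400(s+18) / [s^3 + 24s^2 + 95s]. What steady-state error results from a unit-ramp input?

19/1440

Factoring s from the denominator leaves a polynomial with constant term 95, so the system is type 1.
K_v = lim_{s→0} s·G(s) = 400·18 / 95 = 1440/19.
e_ss = 1/K_v = 1/(1440/19) = 19/1440.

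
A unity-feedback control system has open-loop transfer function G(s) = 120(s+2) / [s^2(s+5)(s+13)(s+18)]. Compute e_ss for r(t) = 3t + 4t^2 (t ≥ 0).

39

G(s) has two factors of s in the denominator, so the system is type 2. Taking each input component in turn:
  • 3t: tracked with zero error.
  • 4t^2: e_ss = 8/K_a with K_a=8/39 → 39.
Total e_ss = 39.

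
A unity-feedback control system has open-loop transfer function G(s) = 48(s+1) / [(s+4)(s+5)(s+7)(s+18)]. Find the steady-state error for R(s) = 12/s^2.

G(s) has no factors of s in the denominator, so the system is type 0.
For a type-0 system K_v = 0, so e_ss to a ramp input is unbounded.

infinity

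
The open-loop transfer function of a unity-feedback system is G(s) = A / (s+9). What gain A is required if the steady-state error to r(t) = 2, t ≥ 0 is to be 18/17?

System type = 0 (no poles at s=0).
K_p = lim_{s→0} G(s) = A / (9) = (1/9)·A.
e_ss = 2/(1 + K_p) = 18/17 ⇒ 1 + (1/9)·A = 17/9 ⇒ A = 8.

8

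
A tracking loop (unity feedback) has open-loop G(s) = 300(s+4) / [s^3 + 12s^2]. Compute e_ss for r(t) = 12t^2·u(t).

0.24

The denominator has no term below 12s^2 — 2 poles at s=0, type 2.
K_a = lim_{s→0} s^2·G(s) = 300·4 / 12 = 100.
r(t) = 12t^2 gives R(s) = 24/s^3.
e_ss = 24/K_a = 24/100 = 0.24.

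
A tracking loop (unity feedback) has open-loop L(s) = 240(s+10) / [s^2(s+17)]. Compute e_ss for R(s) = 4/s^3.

Two free integrators in L(s): this is a type 2 system.
K_a = lim_{s→0} s^2·L(s) = 240·10 / (17) = 2400/17.
r(t) = 2t^2 gives R(s) = 4/s^3.
e_ss = 4/K_a = 4/(2400/17) = 17/600.

17/600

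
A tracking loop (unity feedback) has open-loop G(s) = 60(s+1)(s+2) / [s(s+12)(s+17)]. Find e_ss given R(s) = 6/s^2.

10.2

G(s) has one factor of s in the denominator, so the system is type 1.
K_v = lim_{s→0} s·G(s) = 60·1·2 / (12·17) = 10/17.
e_ss = 6/K_v = 6/(10/17) = 10.2.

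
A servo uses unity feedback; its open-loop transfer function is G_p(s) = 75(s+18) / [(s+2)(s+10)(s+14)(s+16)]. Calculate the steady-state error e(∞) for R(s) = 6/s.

The open loop has no poles at the origin → type 0 system.
K_p = lim_{s→0} G_p(s) = 75·18 / (2·10·14·16) = 135/448.
e_ss = 6/(1 + K_p) = 6/(583/448) = 2688/583.

2688/583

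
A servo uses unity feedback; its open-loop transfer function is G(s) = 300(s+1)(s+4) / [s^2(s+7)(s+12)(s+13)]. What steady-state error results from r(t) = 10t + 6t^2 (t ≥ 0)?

10.92

System type = 2 (two poles at s=0). Treating each term separately:
  • 10t: tracked with zero error.
  • 6t^2: e_ss = 12/K_a with K_a=100/91 → 10.92.
Total e_ss = 10.92.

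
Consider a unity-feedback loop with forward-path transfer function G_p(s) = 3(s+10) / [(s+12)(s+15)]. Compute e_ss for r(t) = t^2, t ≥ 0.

No free integrators in G_p(s): this is a type 0 system.
K_a = lim_{s→0} s^2·G_p(s) = 0; the steady-state error to this parabolic input grows without bound.

infinity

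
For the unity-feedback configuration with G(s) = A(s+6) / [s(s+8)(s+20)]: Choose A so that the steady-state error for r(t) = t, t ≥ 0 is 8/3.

G(s) has one factor of s in the denominator, so the system is type 1.
K_v = lim_{s→0} s·G(s) = A·6 / (8·20) = 0.0375·A.
e_ss = 1/K_v = 8/3 ⇒ K_v = 0.375 ⇒ A = 0.375/0.0375 = 10.

10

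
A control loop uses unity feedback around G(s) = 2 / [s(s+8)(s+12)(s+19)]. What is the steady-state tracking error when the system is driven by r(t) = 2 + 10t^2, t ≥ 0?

One free integrator in G(s): this is a type 1 system. Taking each input component in turn:
  • 2: tracked with zero error.
  • 10t^2: a type-1 system cannot track it, e_ss → ∞.
The unbounded component dominates.

infinity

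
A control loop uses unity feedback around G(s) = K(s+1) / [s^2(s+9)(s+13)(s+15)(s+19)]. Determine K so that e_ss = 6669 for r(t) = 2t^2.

The open loop has two poles at the origin → type 2 system.
K_a = lim_{s→0} s^2·G(s) = K·1 / (9·13·15·19) = (1/33345)·K.
e_ss = 4/K_a = 6669 ⇒ K_a = 4/6669 ⇒ K = (4/6669)/(1/33345) = 20.

20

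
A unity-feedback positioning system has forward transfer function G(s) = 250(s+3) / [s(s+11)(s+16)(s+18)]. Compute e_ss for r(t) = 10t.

System type = 1 (one pole at s=0).
K_v = lim_{s→0} s·G(s) = 250·3 / (11·16·18) = 125/528.
e_ss = 10/K_v = 10/(125/528) = 42.24.

42.24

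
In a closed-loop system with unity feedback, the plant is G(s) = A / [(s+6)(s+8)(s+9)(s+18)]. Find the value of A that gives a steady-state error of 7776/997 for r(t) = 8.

200

The open loop has no poles at the origin → type 0 system.
K_p = lim_{s→0} G(s) = A / (6·8·9·18) = (1/7776)·A.
e_ss = 8/(1 + K_p) = 7776/997 ⇒ 1 + (1/7776)·A = 997/972 ⇒ A = 200.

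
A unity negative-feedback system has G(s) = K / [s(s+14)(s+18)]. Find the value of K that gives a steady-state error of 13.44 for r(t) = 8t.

150

System type = 1 (one pole at s=0).
K_v = lim_{s→0} s·G(s) = K / (14·18) = (1/252)·K.
e_ss = 8/K_v = 13.44 ⇒ K_v = 25/42 ⇒ K = (25/42)/(1/252) = 150.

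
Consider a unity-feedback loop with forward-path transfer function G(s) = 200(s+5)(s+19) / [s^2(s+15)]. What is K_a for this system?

3800/3

System type = 2 (two poles at s=0).
K_a = lim_{s→0} s^2·G(s) = 200·5·19 / (15) = 3800/3.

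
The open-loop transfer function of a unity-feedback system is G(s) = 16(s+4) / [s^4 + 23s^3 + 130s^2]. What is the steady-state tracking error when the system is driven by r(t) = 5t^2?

The denominator has no term below 130s^2 — 2 poles at s=0, type 2.
K_a = lim_{s→0} s^2·G(s) = 16·4 / 130 = 32/65.
r(t) = 5t^2 gives R(s) = 10/s^3.
e_ss = 10/K_a = 10/(32/65) = 20.3125.

20.3125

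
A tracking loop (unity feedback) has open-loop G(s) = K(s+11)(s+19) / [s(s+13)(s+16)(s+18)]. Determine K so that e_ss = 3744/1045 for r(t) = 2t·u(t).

One free integrator in G(s): this is a type 1 system.
K_v = lim_{s→0} s·G(s) = K·11·19 / (13·16·18) = (209/3744)·K.
e_ss = 2/K_v = 3744/1045 ⇒ K_v = 1045/1872 ⇒ K = (1045/1872)/(209/3744) = 10.

10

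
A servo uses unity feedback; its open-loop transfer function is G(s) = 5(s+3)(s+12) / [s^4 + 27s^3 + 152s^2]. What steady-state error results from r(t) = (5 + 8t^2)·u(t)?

608/45

The denominator has no term below 152s^2 — 2 poles at s=0, type 2. Taking each input component in turn:
  • 5: tracked with zero error.
  • 8t^2: e_ss = 16/K_a with K_a=45/38 → 608/45.
Total e_ss = 608/45.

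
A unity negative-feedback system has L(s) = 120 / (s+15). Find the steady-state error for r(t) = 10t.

infinity

The open loop has no poles at the origin → type 0 system.
For a type-0 system K_v = 0, so e_ss to a ramp input is unbounded.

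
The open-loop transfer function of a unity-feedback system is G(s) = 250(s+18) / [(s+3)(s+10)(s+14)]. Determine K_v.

System type = 0 (no poles at s=0).
K_v = lim_{s→0} s·G(s) = 0 (the extra factor of s kills the finite limit).

0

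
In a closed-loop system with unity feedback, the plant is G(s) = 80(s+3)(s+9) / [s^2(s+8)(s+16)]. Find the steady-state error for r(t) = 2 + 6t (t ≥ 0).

G(s) has two factors of s in the denominator, so the system is type 2. By superposition:
  • 2: tracked with zero error.
  • 6t: tracked with zero error.
Total e_ss = 0.

0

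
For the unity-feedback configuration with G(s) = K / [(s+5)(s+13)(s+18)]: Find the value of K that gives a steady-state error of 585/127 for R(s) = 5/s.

100

The open loop has no poles at the origin → type 0 system.
K_p = lim_{s→0} G(s) = K / (5·13·18) = (1/1170)·K.
e_ss = 5/(1 + K_p) = 585/127 ⇒ 1 + (1/1170)·K = 127/117 ⇒ K = 100.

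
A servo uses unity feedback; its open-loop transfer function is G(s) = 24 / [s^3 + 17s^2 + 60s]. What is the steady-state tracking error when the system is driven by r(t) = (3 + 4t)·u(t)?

The denominator has no term below 60s — 1 pole at s=0, type 1. By superposition:
  • 3: tracked with zero error.
  • 4t: e_ss = 4/K_v with K_v=0.4 → 10.
Total e_ss = 10.

10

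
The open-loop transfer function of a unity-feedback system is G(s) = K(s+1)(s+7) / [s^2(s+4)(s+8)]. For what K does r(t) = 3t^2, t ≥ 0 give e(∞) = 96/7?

2

System type = 2 (two poles at s=0).
K_a = lim_{s→0} s^2·G(s) = K·1·7 / (4·8) = (7/32)·K.
e_ss = 6/K_a = 96/7 ⇒ K_a = 0.4375 ⇒ K = 0.4375/(7/32) = 2.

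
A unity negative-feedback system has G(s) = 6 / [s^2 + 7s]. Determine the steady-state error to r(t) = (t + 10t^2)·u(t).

The denominator has no term below 7s — 1 pole at s=0, type 1. By superposition:
  • t: e_ss = 1/K_v with K_v=6/7 → 7/6.
  • 10t^2: a type-1 system cannot track it, e_ss → ∞.
The unbounded component dominates.

infinity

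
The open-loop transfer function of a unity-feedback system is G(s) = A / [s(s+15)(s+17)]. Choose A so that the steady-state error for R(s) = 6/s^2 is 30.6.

50

G(s) has one factor of s in the denominator, so the system is type 1.
K_v = lim_{s→0} s·G(s) = A / (15·17) = (1/255)·A.
e_ss = 6/K_v = 30.6 ⇒ K_v = 10/51 ⇒ A = (10/51)/(1/255) = 50.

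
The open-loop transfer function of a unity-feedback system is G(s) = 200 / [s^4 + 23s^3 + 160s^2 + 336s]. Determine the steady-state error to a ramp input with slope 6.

Lowest-order denominator term is 336s, so the open loop has 1 pole at the origin → type 1 system.
K_v = lim_{s→0} s·G(s) = 200 / 336 = 25/42.
e_ss = 6/K_v = 6/(25/42) = 10.08.

10.08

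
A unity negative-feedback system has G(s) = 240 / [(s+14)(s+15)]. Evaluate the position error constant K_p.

8/7

System type = 0 (no poles at s=0).
K_p = lim_{s→0} G(s) = 240 / (14·15) = 8/7.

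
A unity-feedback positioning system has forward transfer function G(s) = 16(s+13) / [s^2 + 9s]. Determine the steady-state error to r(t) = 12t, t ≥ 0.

The denominator has no term below 9s — 1 pole at s=0, type 1.
K_v = lim_{s→0} s·G(s) = 16·13 / 9 = 208/9.
e_ss = 12/K_v = 12/(208/9) = 27/52.

27/52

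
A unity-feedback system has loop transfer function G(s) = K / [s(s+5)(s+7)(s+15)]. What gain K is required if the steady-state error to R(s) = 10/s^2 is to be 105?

50

One free integrator in G(s): this is a type 1 system.
K_v = lim_{s→0} s·G(s) = K / (5·7·15) = (1/525)·K.
e_ss = 10/K_v = 105 ⇒ K_v = 2/21 ⇒ K = (2/21)/(1/525) = 50.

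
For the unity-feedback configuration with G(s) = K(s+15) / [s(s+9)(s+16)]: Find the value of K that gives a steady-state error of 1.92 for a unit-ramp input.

5

One free integrator in G(s): this is a type 1 system.
K_v = lim_{s→0} s·G(s) = K·15 / (9·16) = (5/48)·K.
e_ss = 1/K_v = 1.92 ⇒ K_v = 25/48 ⇒ K = (25/48)/(5/48) = 5.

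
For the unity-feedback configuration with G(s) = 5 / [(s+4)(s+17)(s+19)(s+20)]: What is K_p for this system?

System type = 0 (no poles at s=0).
K_p = lim_{s→0} G(s) = 5 / (4·17·19·20) = 1/5168.

1/5168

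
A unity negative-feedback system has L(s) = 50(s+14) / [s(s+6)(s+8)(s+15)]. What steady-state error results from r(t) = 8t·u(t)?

288/35

L(s) has one factor of s in the denominator, so the system is type 1.
K_v = lim_{s→0} s·L(s) = 50·14 / (6·8·15) = 35/36.
e_ss = 8/K_v = 8/(35/36) = 288/35.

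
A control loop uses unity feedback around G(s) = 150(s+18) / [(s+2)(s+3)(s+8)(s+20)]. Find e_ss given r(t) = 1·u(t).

The open loop has no poles at the origin → type 0 system.
K_p = lim_{s→0} G(s) = 150·18 / (2·3·8·20) = 2.8125.
e_ss = 1/(1 + K_p) = 1/3.8125 = 16/61.

16/61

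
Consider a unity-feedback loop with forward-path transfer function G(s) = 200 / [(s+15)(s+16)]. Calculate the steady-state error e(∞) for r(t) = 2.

The open loop has no poles at the origin → type 0 system.
K_p = lim_{s→0} G(s) = 200 / (15·16) = 5/6.
e_ss = 2/(1 + K_p) = 2/(11/6) = 12/11.

12/11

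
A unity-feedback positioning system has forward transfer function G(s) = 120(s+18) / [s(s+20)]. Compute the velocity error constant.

108

G(s) has one factor of s in the denominator, so the system is type 1.
K_v = lim_{s→0} s·G(s) = 120·18 / (20) = 108.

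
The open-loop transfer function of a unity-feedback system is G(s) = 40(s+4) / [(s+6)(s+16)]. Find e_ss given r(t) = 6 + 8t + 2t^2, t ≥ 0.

infinity

The open loop has no poles at the origin → type 0 system. Taking each input component in turn:
  • 6: e_ss = 6/(1+K_p) with K_p=5/3 → 2.25.
  • 8t: a type-0 system cannot track it, e_ss → ∞.
  • 2t^2: a type-0 system cannot track it, e_ss → ∞.
The unbounded component dominates.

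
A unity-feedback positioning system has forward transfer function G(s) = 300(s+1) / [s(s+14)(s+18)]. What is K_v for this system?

The open loop has one pole at the origin → type 1 system.
K_v = lim_{s→0} s·G(s) = 300·1 / (14·18) = 25/21.

25/21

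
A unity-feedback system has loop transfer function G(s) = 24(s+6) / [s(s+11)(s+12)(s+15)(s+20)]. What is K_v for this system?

G(s) has one factor of s in the denominator, so the system is type 1.
K_v = lim_{s→0} s·G(s) = 24·6 / (11·12·15·20) = 1/275.

1/275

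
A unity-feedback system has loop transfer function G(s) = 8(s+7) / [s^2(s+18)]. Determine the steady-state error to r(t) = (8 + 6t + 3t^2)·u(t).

27/14

System type = 2 (two poles at s=0). Taking each input component in turn:
  • 8: tracked with zero error.
  • 6t: tracked with zero error.
  • 3t^2: e_ss = 6/K_a with K_a=28/9 → 27/14.
Total e_ss = 27/14.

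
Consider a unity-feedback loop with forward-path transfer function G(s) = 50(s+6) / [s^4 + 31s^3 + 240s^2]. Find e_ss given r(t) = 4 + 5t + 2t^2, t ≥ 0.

3.2

Lowest-order denominator term is 240s^2, so the open loop has 2 poles at the origin → type 2 system. By superposition:
  • 4: tracked with zero error.
  • 5t: tracked with zero error.
  • 2t^2: e_ss = 4/K_a with K_a=1.25 → 3.2.
Total e_ss = 3.2.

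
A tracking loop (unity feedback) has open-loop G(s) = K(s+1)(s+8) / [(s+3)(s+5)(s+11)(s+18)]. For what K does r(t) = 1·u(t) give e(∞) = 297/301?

The open loop has no poles at the origin → type 0 system.
K_p = lim_{s→0} G(s) = K·1·8 / (3·5·11·18) = (4/1485)·K.
e_ss = 1/(1 + K_p) = 297/301 ⇒ 1 + (4/1485)·K = 301/297 ⇒ K = 5.

5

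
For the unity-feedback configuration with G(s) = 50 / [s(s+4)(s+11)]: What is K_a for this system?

One free integrator in G(s): this is a type 1 system.
K_a = lim_{s→0} s^2·G(s) = 0 (the extra factor of s kills the finite limit).

0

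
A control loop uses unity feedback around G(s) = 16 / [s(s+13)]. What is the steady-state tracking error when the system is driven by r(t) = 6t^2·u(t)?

infinity

System type = 1 (one pole at s=0).
For a type-1 system K_a = 0, so e_ss to a parabolic input is unbounded.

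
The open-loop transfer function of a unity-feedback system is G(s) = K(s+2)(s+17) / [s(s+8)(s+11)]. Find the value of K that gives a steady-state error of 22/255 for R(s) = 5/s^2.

The open loop has one pole at the origin → type 1 system.
K_v = lim_{s→0} s·G(s) = K·2·17 / (8·11) = (17/44)·K.
e_ss = 5/K_v = 22/255 ⇒ K_v = 1275/22 ⇒ K = (1275/22)/(17/44) = 150.

150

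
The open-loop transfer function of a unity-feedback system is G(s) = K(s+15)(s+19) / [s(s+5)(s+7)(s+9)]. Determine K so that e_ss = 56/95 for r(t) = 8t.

15

The open loop has one pole at the origin → type 1 system.
K_v = lim_{s→0} s·G(s) = K·15·19 / (5·7·9) = (19/21)·K.
e_ss = 8/K_v = 56/95 ⇒ K_v = 95/7 ⇒ K = (95/7)/(19/21) = 15.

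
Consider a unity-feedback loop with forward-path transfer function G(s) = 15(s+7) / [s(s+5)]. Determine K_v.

21

G(s) has one factor of s in the denominator, so the system is type 1.
K_v = lim_{s→0} s·G(s) = 15·7 / (5) = 21.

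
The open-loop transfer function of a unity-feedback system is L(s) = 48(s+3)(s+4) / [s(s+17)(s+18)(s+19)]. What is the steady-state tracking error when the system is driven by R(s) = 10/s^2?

System type = 1 (one pole at s=0).
K_v = lim_{s→0} s·L(s) = 48·3·4 / (17·18·19) = 32/323.
e_ss = 10/K_v = 10/(32/323) = 100.9375.

100.9375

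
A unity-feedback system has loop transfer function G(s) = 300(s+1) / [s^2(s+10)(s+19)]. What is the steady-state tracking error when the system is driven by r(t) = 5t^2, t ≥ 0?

19/3

Two free integrators in G(s): this is a type 2 system.
K_a = lim_{s→0} s^2·G(s) = 300·1 / (10·19) = 30/19.
r(t) = 5t^2 gives R(s) = 10/s^3.
e_ss = 10/K_a = 10/(30/19) = 19/3.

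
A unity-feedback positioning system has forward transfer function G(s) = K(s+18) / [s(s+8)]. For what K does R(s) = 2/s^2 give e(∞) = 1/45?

System type = 1 (one pole at s=0).
K_v = lim_{s→0} s·G(s) = K·18 / (8) = 2.25·K.
e_ss = 2/K_v = 1/45 ⇒ K_v = 90 ⇒ K = 90/2.25 = 40.

40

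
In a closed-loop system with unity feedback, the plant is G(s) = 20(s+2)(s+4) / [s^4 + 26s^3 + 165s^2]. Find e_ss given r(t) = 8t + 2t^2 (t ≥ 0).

The denominator has no term below 165s^2 — 2 poles at s=0, type 2. Treating each term separately:
  • 8t: tracked with zero error.
  • 2t^2: e_ss = 4/K_a with K_a=32/33 → 4.125.
Total e_ss = 4.125.

4.125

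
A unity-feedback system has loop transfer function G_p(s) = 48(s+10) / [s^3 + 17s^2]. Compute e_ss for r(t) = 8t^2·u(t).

17/30

The denominator has no term below 17s^2 — 2 poles at s=0, type 2.
K_a = lim_{s→0} s^2·G_p(s) = 48·10 / 17 = 480/17.
r(t) = 8t^2 gives R(s) = 16/s^3.
e_ss = 16/K_a = 16/(480/17) = 17/30.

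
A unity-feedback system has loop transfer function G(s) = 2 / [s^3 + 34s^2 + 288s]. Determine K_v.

1/144

Lowest-order denominator term is 288s, so the open loop has 1 pole at the origin → type 1 system.
K_v = lim_{s→0} s·G(s) = 2 / 288 = 1/144.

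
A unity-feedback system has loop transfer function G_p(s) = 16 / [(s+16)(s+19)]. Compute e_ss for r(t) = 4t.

infinity

G_p(s) has no factors of s in the denominator, so the system is type 0.
For a type-0 system K_v = 0, so e_ss to a ramp input is unbounded.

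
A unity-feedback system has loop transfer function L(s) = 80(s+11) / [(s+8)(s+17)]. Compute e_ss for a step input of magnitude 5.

85/127

System type = 0 (no poles at s=0).
K_p = lim_{s→0} L(s) = 80·11 / (8·17) = 110/17.
e_ss = 5/(1 + K_p) = 5/(127/17) = 85/127.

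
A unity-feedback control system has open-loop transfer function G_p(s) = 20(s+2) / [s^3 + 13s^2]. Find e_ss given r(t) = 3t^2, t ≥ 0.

The denominator has no term below 13s^2 — 2 poles at s=0, type 2.
K_a = lim_{s→0} s^2·G_p(s) = 20·2 / 13 = 40/13.
r(t) = 3t^2 gives R(s) = 6/s^3.
e_ss = 6/K_a = 6/(40/13) = 1.95.

1.95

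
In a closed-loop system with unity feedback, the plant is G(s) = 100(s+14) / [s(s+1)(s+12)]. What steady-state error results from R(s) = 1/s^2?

3/350

The open loop has one pole at the origin → type 1 system.
K_v = lim_{s→0} s·G(s) = 100·14 / (1·12) = 350/3.
e_ss = 1/K_v = 1/(350/3) = 3/350.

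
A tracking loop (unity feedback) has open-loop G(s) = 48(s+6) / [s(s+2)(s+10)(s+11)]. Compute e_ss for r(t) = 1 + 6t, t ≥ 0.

55/12

The open loop has one pole at the origin → type 1 system. Taking each input component in turn:
  • 1: tracked with zero error.
  • 6t: e_ss = 6/K_v with K_v=72/55 → 55/12.
Total e_ss = 55/12.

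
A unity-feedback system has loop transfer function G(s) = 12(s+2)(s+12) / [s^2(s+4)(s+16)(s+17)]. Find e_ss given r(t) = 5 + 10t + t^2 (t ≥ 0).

System type = 2 (two poles at s=0). By superposition:
  • 5: tracked with zero error.
  • 10t: tracked with zero error.
  • t^2: e_ss = 2/K_a with K_a=9/34 → 68/9.
Total e_ss = 68/9.

68/9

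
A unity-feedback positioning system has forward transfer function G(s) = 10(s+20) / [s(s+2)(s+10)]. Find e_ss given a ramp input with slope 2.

G(s) has one factor of s in the denominator, so the system is type 1.
K_v = lim_{s→0} s·G(s) = 10·20 / (2·10) = 10.
e_ss = 2/K_v = 2/10 = 0.2.

0.2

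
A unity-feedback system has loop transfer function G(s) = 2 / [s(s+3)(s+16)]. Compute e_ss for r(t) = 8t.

192

One free integrator in G(s): this is a type 1 system.
K_v = lim_{s→0} s·G(s) = 2 / (3·16) = 1/24.
e_ss = 8/K_v = 8/(1/24) = 192.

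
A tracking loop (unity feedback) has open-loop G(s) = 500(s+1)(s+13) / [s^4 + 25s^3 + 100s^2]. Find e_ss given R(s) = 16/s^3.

The denominator has no term below 100s^2 — 2 poles at s=0, type 2.
K_a = lim_{s→0} s^2·G(s) = 500·1·13 / 100 = 65.
r(t) = 8t^2 gives R(s) = 16/s^3.
e_ss = 16/K_a = 16/65.

16/65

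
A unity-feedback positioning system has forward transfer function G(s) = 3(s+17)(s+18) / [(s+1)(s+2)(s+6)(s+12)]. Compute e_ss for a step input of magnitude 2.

G(s) has no factors of s in the denominator, so the system is type 0.
K_p = lim_{s→0} G(s) = 3·17·18 / (1·2·6·12) = 6.375.
e_ss = 2/(1 + K_p) = 2/7.375 = 16/59.

16/59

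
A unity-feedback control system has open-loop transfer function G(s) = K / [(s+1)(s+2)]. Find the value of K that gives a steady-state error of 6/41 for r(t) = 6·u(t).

G(s) has no factors of s in the denominator, so the system is type 0.
K_p = lim_{s→0} G(s) = K / (1·2) = 0.5·K.
e_ss = 6/(1 + K_p) = 6/41 ⇒ 1 + 0.5·K = 41 ⇒ K = 80.

80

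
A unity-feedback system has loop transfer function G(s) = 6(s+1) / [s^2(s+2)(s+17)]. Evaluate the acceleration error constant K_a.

G(s) has two factors of s in the denominator, so the system is type 2.
K_a = lim_{s→0} s^2·G(s) = 6·1 / (2·17) = 3/17.

3/17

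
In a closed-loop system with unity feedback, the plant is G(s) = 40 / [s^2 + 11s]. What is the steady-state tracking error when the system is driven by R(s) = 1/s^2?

Lowest-order denominator term is 11s, so the open loop has 1 pole at the origin → type 1 system.
K_v = lim_{s→0} s·G(s) = 40 / 11 = 40/11.
e_ss = 1/K_v = 1/(40/11) = 0.275.

0.275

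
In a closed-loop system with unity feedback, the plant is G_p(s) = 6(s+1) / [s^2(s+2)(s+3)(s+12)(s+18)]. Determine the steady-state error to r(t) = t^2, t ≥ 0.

432

G_p(s) has two factors of s in the denominator, so the system is type 2.
K_a = lim_{s→0} s^2·G_p(s) = 6·1 / (2·3·12·18) = 1/216.
r(t) = t^2 gives R(s) = 2/s^3.
e_ss = 2/K_a = 2/(1/216) = 432.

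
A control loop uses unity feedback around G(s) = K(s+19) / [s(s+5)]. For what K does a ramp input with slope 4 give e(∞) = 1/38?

G(s) has one factor of s in the denominator, so the system is type 1.
K_v = lim_{s→0} s·G(s) = K·19 / (5) = 3.8·K.
e_ss = 4/K_v = 1/38 ⇒ K_v = 152 ⇒ K = 152/3.8 = 40.

40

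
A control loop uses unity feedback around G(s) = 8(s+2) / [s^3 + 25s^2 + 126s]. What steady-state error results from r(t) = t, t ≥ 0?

Factoring s from the denominator leaves a polynomial with constant term 126, so the system is type 1.
K_v = lim_{s→0} s·G(s) = 8·2 / 126 = 8/63.
e_ss = 1/K_v = 1/(8/63) = 7.875.

7.875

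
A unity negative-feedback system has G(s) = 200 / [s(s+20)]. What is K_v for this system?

10

One free integrator in G(s): this is a type 1 system.
K_v = lim_{s→0} s·G(s) = 200 / (20) = 10.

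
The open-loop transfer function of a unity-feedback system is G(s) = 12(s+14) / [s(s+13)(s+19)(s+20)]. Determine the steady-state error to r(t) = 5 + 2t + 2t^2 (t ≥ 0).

infinity

One free integrator in G(s): this is a type 1 system. By superposition:
  • 5: tracked with zero error.
  • 2t: e_ss = 2/K_v with K_v=42/1235 → 1235/21.
  • 2t^2: a type-1 system cannot track it, e_ss → ∞.
The unbounded component dominates.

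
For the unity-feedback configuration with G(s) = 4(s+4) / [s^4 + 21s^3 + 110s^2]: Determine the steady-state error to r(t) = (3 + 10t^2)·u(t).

Lowest-order denominator term is 110s^2, so the open loop has 2 poles at the origin → type 2 system. Treating each term separately:
  • 3: tracked with zero error.
  • 10t^2: e_ss = 20/K_a with K_a=8/55 → 137.5.
Total e_ss = 137.5.

137.5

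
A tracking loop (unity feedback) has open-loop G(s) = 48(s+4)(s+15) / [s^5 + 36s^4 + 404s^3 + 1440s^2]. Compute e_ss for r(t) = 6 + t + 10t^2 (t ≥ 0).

10

Factoring s^2 from the denominator leaves a polynomial with constant term 1440, so the system is type 2. By superposition:
  • 6: tracked with zero error.
  • t: tracked with zero error.
  • 10t^2: e_ss = 20/K_a with K_a=2 → 10.
Total e_ss = 10.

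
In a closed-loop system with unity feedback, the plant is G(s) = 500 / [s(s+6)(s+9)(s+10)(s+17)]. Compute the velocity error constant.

The open loop has one pole at the origin → type 1 system.
K_v = lim_{s→0} s·G(s) = 500 / (6·9·10·17) = 25/459.

25/459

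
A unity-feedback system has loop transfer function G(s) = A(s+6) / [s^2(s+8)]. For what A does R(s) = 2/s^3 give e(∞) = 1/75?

Two free integrators in G(s): this is a type 2 system.
K_a = lim_{s→0} s^2·G(s) = A·6 / (8) = 0.75·A.
e_ss = 2/K_a = 1/75 ⇒ K_a = 150 ⇒ A = 150/0.75 = 200.

200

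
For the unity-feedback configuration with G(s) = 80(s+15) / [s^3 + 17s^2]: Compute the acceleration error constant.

1200/17

Lowest-order denominator term is 17s^2, so the open loop has 2 poles at the origin → type 2 system.
K_a = lim_{s→0} s^2·G(s) = 80·15 / 17 = 1200/17.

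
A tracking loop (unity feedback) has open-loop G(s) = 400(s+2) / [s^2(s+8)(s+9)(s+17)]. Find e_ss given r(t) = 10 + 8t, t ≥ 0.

0

System type = 2 (two poles at s=0). By superposition:
  • 10: tracked with zero error.
  • 8t: tracked with zero error.
Total e_ss = 0.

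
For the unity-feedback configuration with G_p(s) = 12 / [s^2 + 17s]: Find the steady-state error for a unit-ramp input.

17/12

Factoring s from the denominator leaves a polynomial with constant term 17, so the system is type 1.
K_v = lim_{s→0} s·G_p(s) = 12 / 17 = 12/17.
e_ss = 1/K_v = 1/(12/17) = 17/12.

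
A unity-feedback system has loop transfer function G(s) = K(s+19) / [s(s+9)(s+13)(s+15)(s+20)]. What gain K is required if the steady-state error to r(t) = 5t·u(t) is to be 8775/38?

One free integrator in G(s): this is a type 1 system.
K_v = lim_{s→0} s·G(s) = K·19 / (9·13·15·20) = (19/35100)·K.
e_ss = 5/K_v = 8775/38 ⇒ K_v = 38/1755 ⇒ K = (38/1755)/(19/35100) = 40.

40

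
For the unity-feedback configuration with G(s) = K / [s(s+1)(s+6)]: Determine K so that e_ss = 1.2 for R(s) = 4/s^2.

20

G(s) has one factor of s in the denominator, so the system is type 1.
K_v = lim_{s→0} s·G(s) = K / (1·6) = (1/6)·K.
e_ss = 4/K_v = 1.2 ⇒ K_v = 10/3 ⇒ K = (10/3)/(1/6) = 20.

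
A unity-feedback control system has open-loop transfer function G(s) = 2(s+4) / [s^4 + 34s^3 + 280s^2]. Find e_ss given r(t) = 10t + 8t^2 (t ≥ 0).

560

Factoring s^2 from the denominator leaves a polynomial with constant term 280, so the system is type 2. By superposition:
  • 10t: tracked with zero error.
  • 8t^2: e_ss = 16/K_a with K_a=1/35 → 560.
Total e_ss = 560.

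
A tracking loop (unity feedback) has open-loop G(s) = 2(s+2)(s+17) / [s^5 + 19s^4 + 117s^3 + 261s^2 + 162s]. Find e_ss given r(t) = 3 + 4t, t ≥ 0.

162/17

Factoring s from the denominator leaves a polynomial with constant term 162, so the system is type 1. Treating each term separately:
  • 3: tracked with zero error.
  • 4t: e_ss = 4/K_v with K_v=34/81 → 162/17.
Total e_ss = 162/17.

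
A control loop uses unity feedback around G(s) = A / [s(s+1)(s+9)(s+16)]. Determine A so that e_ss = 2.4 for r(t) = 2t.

120

System type = 1 (one pole at s=0).
K_v = lim_{s→0} s·G(s) = A / (1·9·16) = (1/144)·A.
e_ss = 2/K_v = 2.4 ⇒ K_v = 5/6 ⇒ A = (5/6)/(1/144) = 120.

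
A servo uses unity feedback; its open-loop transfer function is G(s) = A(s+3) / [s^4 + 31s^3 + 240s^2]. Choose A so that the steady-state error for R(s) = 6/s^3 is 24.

20

The denominator has no term below 240s^2 — 2 poles at s=0, type 2.
K_a = lim_{s→0} s^2·G(s) = A·3 / 240 = 0.0125·A.
e_ss = 6/K_a = 24 ⇒ K_a = 0.25 ⇒ A = 0.25/0.0125 = 20.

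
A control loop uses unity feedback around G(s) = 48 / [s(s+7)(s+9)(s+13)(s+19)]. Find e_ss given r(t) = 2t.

The open loop has one pole at the origin → type 1 system.
K_v = lim_{s→0} s·G(s) = 48 / (7·9·13·19) = 16/5187.
e_ss = 2/K_v = 2/(16/5187) = 648.375.

648.375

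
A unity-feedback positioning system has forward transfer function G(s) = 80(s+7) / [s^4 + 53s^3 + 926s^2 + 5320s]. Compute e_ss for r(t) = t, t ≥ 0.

Factoring s from the denominator leaves a polynomial with constant term 5320, so the system is type 1.
K_v = lim_{s→0} s·G(s) = 80·7 / 5320 = 2/19.
e_ss = 1/K_v = 1/(2/19) = 9.5.

9.5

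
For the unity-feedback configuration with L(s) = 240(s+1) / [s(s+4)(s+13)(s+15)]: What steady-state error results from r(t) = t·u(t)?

3.25

The open loop has one pole at the origin → type 1 system.
K_v = lim_{s→0} s·L(s) = 240·1 / (4·13·15) = 4/13.
e_ss = 1/K_v = 1/(4/13) = 3.25.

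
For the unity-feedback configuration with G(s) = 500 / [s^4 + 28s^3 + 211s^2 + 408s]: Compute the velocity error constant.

125/102

Factoring s from the denominator leaves a polynomial with constant term 408, so the system is type 1.
K_v = lim_{s→0} s·G(s) = 500 / 408 = 125/102.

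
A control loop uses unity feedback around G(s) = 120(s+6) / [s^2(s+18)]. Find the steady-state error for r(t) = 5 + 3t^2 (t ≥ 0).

0.15

Two free integrators in G(s): this is a type 2 system. Treating each term separately:
  • 5: tracked with zero error.
  • 3t^2: e_ss = 6/K_a with K_a=40 → 0.15.
Total e_ss = 0.15.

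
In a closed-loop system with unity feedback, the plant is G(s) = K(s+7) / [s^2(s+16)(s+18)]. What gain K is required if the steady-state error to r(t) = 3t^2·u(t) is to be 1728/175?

G(s) has two factors of s in the denominator, so the system is type 2.
K_a = lim_{s→0} s^2·G(s) = K·7 / (16·18) = (7/288)·K.
e_ss = 6/K_a = 1728/175 ⇒ K_a = 175/288 ⇒ K = (175/288)/(7/288) = 25.

25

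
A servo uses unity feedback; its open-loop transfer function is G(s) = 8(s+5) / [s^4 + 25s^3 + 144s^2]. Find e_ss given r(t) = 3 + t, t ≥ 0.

The denominator has no term below 144s^2 — 2 poles at s=0, type 2. By superposition:
  • 3: tracked with zero error.
  • t: tracked with zero error.
Total e_ss = 0.

0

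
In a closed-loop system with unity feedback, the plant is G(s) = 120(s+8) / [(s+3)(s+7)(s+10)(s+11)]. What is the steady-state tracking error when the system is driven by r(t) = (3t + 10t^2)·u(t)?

The open loop has no poles at the origin → type 0 system. Treating each term separately:
  • 3t: a type-0 system cannot track it, e_ss → ∞.
  • 10t^2: a type-0 system cannot track it, e_ss → ∞.
The unbounded component dominates.

infinity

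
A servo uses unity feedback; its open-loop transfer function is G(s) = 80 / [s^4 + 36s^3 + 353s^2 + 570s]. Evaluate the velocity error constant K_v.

8/57

The denominator has no term below 570s — 1 pole at s=0, type 1.
K_v = lim_{s→0} s·G(s) = 80 / 570 = 8/57.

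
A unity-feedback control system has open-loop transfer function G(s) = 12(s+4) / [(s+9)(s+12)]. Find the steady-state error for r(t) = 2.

18/13

G(s) has no factors of s in the denominator, so the system is type 0.
K_p = lim_{s→0} G(s) = 12·4 / (9·12) = 4/9.
e_ss = 2/(1 + K_p) = 2/(13/9) = 18/13.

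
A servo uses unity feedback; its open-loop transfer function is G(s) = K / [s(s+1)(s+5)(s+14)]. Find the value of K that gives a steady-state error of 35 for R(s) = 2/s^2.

One free integrator in G(s): this is a type 1 system.
K_v = lim_{s→0} s·G(s) = K / (1·5·14) = (1/70)·K.
e_ss = 2/K_v = 35 ⇒ K_v = 2/35 ⇒ K = (2/35)/(1/70) = 4.

4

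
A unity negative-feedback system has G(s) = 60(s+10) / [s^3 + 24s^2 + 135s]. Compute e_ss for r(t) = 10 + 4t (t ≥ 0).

Lowest-order denominator term is 135s, so the open loop has 1 pole at the origin → type 1 system. Taking each input component in turn:
  • 10: tracked with zero error.
  • 4t: e_ss = 4/K_v with K_v=40/9 → 0.9.
Total e_ss = 0.9.

0.9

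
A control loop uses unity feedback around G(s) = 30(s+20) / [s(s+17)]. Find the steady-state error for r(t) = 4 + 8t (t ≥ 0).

G(s) has one factor of s in the denominator, so the system is type 1. Taking each input component in turn:
  • 4: tracked with zero error.
  • 8t: e_ss = 8/K_v with K_v=600/17 → 17/75.
Total e_ss = 17/75.

17/75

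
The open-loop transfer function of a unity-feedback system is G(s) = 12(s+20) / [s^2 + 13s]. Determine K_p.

infinity

K_p = lim_{s→0} G(s); with 1 pole at the origin the limit diverges, so K_p = ∞.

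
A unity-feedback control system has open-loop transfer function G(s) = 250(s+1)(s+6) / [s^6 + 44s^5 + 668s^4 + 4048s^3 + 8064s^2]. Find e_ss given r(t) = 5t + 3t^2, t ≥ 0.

32.256

Factoring s^2 from the denominator leaves a polynomial with constant term 8064, so the system is type 2. By superposition:
  • 5t: tracked with zero error.
  • 3t^2: e_ss = 6/K_a with K_a=125/672 → 32.256.
Total e_ss = 32.256.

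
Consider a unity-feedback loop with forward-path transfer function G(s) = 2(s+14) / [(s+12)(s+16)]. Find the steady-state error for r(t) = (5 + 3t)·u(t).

infinity

No free integrators in G(s): this is a type 0 system. By superposition:
  • 5: e_ss = 5/(1+K_p) with K_p=7/48 → 48/11.
  • 3t: a type-0 system cannot track it, e_ss → ∞.
The unbounded component dominates.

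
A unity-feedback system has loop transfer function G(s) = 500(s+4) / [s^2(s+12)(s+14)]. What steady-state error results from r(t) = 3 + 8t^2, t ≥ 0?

Two free integrators in G(s): this is a type 2 system. Treating each term separately:
  • 3: tracked with zero error.
  • 8t^2: e_ss = 16/K_a with K_a=250/21 → 1.344.
Total e_ss = 1.344.

1.344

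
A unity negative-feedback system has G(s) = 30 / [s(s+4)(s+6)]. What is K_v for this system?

The open loop has one pole at the origin → type 1 system.
K_v = lim_{s→0} s·G(s) = 30 / (4·6) = 1.25.

1.25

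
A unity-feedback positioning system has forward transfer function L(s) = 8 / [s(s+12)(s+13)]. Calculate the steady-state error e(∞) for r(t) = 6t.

117

System type = 1 (one pole at s=0).
K_v = lim_{s→0} s·L(s) = 8 / (12·13) = 2/39.
e_ss = 6/K_v = 6/(2/39) = 117.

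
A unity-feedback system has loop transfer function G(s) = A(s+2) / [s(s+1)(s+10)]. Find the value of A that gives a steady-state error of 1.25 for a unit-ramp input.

4

One free integrator in G(s): this is a type 1 system.
K_v = lim_{s→0} s·G(s) = A·2 / (1·10) = 0.2·A.
e_ss = 1/K_v = 1.25 ⇒ K_v = 0.8 ⇒ A = 0.8/0.2 = 4.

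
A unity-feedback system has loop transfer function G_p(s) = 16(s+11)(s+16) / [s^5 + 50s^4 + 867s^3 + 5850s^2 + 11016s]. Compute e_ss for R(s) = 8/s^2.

1377/44

Lowest-order denominator term is 11016s, so the open loop has 1 pole at the origin → type 1 system.
K_v = lim_{s→0} s·G_p(s) = 16·11·16 / 11016 = 352/1377.
e_ss = 8/K_v = 8/(352/1377) = 1377/44.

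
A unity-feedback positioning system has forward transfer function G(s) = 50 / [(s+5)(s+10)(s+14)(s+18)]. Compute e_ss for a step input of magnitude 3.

756/253

System type = 0 (no poles at s=0).
K_p = lim_{s→0} G(s) = 50 / (5·10·14·18) = 1/252.
e_ss = 3/(1 + K_p) = 3/(253/252) = 756/253.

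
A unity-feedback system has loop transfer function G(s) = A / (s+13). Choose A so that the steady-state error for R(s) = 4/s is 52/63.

G(s) has no factors of s in the denominator, so the system is type 0.
K_p = lim_{s→0} G(s) = A / (13) = (1/13)·A.
e_ss = 4/(1 + K_p) = 52/63 ⇒ 1 + (1/13)·A = 63/13 ⇒ A = 50.

50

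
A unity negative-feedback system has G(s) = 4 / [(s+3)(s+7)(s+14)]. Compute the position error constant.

The open loop has no poles at the origin → type 0 system.
K_p = lim_{s→0} G(s) = 4 / (3·7·14) = 2/147.

2/147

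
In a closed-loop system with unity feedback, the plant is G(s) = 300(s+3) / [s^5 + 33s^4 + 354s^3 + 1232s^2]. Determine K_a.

The denominator has no term below 1232s^2 — 2 poles at s=0, type 2.
K_a = lim_{s→0} s^2·G(s) = 300·3 / 1232 = 225/308.

225/308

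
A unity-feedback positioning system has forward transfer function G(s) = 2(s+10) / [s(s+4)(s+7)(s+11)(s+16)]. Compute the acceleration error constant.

G(s) has one factor of s in the denominator, so the system is type 1.
K_a = lim_{s→0} s^2·G(s) = 0 (the extra factor of s kills the finite limit).

0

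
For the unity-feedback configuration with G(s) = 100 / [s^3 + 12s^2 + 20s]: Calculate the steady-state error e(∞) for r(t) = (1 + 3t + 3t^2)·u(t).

Lowest-order denominator term is 20s, so the open loop has 1 pole at the origin → type 1 system. Treating each term separately:
  • 1: tracked with zero error.
  • 3t: e_ss = 3/K_v with K_v=5 → 0.6.
  • 3t^2: a type-1 system cannot track it, e_ss → ∞.
The unbounded component dominates.

infinity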